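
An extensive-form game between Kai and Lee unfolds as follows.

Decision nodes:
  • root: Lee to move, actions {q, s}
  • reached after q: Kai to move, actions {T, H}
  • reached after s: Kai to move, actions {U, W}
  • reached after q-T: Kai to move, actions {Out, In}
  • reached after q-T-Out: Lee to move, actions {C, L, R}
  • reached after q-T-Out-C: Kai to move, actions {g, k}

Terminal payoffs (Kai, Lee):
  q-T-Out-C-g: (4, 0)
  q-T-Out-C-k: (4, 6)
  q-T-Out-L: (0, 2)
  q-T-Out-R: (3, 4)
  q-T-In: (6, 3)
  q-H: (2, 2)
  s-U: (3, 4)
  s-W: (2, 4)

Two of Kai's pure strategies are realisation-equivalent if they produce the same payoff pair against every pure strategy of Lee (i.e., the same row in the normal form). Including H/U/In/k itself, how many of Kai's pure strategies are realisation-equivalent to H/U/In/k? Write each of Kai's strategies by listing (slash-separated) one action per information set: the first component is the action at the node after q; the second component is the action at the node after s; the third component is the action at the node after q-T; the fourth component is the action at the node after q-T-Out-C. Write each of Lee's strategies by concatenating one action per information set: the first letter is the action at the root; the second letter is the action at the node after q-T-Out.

4

Row for H/U/In/k (columns qC, qL, qR, sC, sL, sR): (2,2) (2,2) (2,2) (3,4) (3,4) (3,4).
Under H/U/In/k, Kai's choice at the node after q-T and at the node after q-T-Out-C can never be reached regardless of what Lee does, so varying those choices leaves every outcome unchanged.
Holding the reachable choices fixed and varying the unreachable ones freely already gives 2 × 2 = 4 equivalent strategies.
No other strategy reproduces this row, so those 4 are the full class: H/U/Out/g, H/U/Out/k, H/U/In/g, H/U/In/k.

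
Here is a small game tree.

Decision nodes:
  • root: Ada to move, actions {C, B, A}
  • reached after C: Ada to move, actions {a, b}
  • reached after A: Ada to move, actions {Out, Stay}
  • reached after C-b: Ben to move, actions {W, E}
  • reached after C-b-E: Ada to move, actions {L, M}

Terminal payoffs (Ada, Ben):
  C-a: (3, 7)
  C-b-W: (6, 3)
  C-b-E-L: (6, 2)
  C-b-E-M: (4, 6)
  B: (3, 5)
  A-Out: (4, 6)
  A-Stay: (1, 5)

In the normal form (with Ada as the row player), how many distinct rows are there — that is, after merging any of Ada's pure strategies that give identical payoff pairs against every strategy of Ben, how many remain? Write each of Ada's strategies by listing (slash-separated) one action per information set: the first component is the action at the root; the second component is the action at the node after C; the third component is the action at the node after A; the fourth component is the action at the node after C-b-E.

Ada has 24 pure strategies: C/a/Out/L, C/a/Out/M, C/a/Stay/L, C/a/Stay/M, C/b/Out/L, C/b/Out/M, C/b/Stay/L, C/b/Stay/M, B/a/Out/L, B/a/Out/M, B/a/Stay/L, B/a/Stay/M, B/b/Out/L, B/b/Out/M, B/b/Stay/L, B/b/Stay/M, A/a/Out/L, A/a/Out/M, A/a/Stay/L, A/a/Stay/M, A/b/Out/L, A/b/Out/M, A/b/Stay/L, A/b/Stay/M. Columns: W, E.
{C/a/Out/L, C/a/Out/M, C/a/Stay/L, C/a/Stay/M} → row (3,7) (3,7)
{C/b/Out/L, C/b/Stay/L} → row (6,3) (6,2)
{C/b/Out/M, C/b/Stay/M} → row (6,3) (4,6)
{B/a/Out/L, B/a/Out/M, B/a/Stay/L, B/a/Stay/M, B/b/Out/L, B/b/Out/M, B/b/Stay/L, B/b/Stay/M} → row (3,5) (3,5)
{A/a/Out/L, A/a/Out/M, A/b/Out/L, A/b/Out/M} → row (4,6) (4,6)
{A/a/Stay/L, A/a/Stay/M, A/b/Stay/L, A/b/Stay/M} → row (1,5) (1,5)
That's 6 distinct rows out of 24 strategies.

6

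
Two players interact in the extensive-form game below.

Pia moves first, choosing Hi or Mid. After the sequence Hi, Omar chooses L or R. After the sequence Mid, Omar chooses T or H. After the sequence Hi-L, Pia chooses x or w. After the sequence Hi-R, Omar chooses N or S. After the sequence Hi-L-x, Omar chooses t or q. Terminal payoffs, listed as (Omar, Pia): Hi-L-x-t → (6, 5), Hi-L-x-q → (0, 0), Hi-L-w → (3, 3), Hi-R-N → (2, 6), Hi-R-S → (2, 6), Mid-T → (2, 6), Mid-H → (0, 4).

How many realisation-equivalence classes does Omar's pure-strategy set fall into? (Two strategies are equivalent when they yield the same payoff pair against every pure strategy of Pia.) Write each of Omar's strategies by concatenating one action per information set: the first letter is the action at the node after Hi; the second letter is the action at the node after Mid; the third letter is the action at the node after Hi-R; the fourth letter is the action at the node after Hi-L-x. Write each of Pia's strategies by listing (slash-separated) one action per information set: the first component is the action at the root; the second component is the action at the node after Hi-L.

6

Omar has 16 pure strategies: LTNt, LTNq, LTSt, LTSq, LHNt, LHNq, LHSt, LHSq, RTNt, RTNq, RTSt, RTSq, RHNt, RHNq, RHSt, RHSq. Columns: Hi/x, Hi/w, Mid/x, Mid/w.
{LTNt, LTSt} → row (6,5) (3,3) (2,6) (2,6)
{LTNq, LTSq} → row (0,0) (3,3) (2,6) (2,6)
{LHNt, LHSt} → row (6,5) (3,3) (0,4) (0,4)
{LHNq, LHSq} → row (0,0) (3,3) (0,4) (0,4)
{RTNt, RTNq, RTSt, RTSq} → row (2,6) (2,6) (2,6) (2,6)
{RHNt, RHNq, RHSt, RHSq} → row (2,6) (2,6) (0,4) (0,4)
That's 6 distinct rows out of 16 strategies.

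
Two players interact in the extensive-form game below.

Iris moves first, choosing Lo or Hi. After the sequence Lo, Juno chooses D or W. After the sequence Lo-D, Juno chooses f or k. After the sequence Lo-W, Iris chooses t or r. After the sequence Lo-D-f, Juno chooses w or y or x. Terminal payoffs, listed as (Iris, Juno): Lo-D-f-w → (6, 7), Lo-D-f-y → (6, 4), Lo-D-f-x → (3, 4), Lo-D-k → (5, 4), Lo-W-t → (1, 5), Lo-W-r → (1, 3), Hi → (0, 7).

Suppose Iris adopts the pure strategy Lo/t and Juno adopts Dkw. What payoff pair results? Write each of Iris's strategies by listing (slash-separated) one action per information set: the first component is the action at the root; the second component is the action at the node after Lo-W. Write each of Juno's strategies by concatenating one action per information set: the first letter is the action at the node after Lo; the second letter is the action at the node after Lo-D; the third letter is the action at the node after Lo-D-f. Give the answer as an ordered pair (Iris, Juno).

(5, 4)

Trace the play path from the root:
  Iris plays Lo
  Juno plays D at [Lo]
  Juno plays k at [Lo-D]
→ terminal payoff (5, 4).
(Iris's choice at the node after Lo-W is never reached on this path, so it doesn't affect the outcome.)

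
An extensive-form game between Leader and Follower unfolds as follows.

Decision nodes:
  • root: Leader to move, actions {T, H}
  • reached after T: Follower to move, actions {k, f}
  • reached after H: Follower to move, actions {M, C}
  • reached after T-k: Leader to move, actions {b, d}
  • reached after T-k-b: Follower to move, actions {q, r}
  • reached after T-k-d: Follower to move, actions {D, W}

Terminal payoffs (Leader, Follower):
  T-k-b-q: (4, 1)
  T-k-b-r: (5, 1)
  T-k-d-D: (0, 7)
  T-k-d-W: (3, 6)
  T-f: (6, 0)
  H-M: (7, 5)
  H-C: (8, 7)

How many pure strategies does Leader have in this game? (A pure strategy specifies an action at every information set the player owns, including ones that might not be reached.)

Leader owns the root with actions {T, H} — two choices.
Leader owns the node after T-k with actions {b, d} — two choices.
A pure strategy fixes one action at each information set independently, so the count is the product 2 × 2 = 4.

4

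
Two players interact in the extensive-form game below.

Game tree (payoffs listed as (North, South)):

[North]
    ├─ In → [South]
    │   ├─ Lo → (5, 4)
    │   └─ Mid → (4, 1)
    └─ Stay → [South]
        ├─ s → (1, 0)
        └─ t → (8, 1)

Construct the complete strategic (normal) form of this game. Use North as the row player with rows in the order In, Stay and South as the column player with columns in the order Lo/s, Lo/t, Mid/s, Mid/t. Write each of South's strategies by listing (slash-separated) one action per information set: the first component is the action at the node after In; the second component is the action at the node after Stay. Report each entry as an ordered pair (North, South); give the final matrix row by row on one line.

In: (5,4) (5,4) (4,1) (4,1) | Stay: (1,0) (8,1) (1,0) (8,1)

         Lo/s     Lo/t    Mid/s    Mid/t
  In    (5,4)    (5,4)    (4,1)    (4,1)
Stay    (1,0)    (8,1)    (1,0)    (8,1)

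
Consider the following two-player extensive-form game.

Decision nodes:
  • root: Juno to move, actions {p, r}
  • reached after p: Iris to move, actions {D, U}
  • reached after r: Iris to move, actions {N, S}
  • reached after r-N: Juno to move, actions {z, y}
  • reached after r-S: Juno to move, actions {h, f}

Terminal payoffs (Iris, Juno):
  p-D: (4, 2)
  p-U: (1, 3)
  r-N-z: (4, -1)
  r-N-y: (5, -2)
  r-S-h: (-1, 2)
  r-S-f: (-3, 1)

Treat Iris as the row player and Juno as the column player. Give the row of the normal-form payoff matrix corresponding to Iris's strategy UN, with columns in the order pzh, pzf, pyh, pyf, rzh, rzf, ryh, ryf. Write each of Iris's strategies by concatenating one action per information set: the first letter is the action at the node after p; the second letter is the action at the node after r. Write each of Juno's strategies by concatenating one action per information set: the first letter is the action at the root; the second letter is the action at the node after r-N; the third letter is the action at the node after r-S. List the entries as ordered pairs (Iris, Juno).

(1,3) (1,3) (1,3) (1,3) (4,-1) (4,-1) (5,-2) (5,-2)

vs pzh: Juno plays p → Iris plays U at [p] → (1, 3)
vs pzf: Juno plays p → Iris plays U at [p] → (1, 3)
vs pyh: Juno plays p → Iris plays U at [p] → (1, 3)
vs pyf: Juno plays p → Iris plays U at [p] → (1, 3)
vs rzh: Juno plays r → Iris plays N at [r] → Juno plays z at [r-N] → (4, -1)
vs rzf: Juno plays r → Iris plays N at [r] → Juno plays z at [r-N] → (4, -1)
vs ryh: Juno plays r → Iris plays N at [r] → Juno plays y at [r-N] → (5, -2)
vs ryf: Juno plays r → Iris plays N at [r] → Juno plays y at [r-N] → (5, -2)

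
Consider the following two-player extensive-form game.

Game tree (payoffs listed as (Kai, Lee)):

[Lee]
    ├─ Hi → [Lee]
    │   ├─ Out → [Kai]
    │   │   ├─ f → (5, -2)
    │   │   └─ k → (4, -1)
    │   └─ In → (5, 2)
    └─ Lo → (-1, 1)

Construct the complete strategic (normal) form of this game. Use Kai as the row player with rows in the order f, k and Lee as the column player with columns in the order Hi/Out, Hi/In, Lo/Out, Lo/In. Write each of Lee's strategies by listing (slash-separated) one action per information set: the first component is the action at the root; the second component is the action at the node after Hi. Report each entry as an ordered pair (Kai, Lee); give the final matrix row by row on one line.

       Hi/Out    Hi/In   Lo/Out    Lo/In
   f   (5,-2)    (5,2)   (-1,1)   (-1,1)
   k   (4,-1)    (5,2)   (-1,1)   (-1,1)

f: (5,-2) (5,2) (-1,1) (-1,1) | k: (4,-1) (5,2) (-1,1) (-1,1)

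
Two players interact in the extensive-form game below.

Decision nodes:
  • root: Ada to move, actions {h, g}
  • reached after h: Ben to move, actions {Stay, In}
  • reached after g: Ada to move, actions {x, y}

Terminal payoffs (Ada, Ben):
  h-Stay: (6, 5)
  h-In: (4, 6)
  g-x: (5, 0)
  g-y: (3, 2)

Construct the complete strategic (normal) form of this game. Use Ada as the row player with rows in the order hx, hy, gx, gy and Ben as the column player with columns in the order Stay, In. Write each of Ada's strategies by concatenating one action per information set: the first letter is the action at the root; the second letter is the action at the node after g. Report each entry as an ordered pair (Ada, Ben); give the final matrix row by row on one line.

         Stay       In
  hx    (6,5)    (4,6)
  hy    (6,5)    (4,6)
  gx    (5,0)    (5,0)
  gy    (3,2)    (3,2)

hx: (6,5) (4,6) | hy: (6,5) (4,6) | gx: (5,0) (5,0) | gy: (3,2) (3,2)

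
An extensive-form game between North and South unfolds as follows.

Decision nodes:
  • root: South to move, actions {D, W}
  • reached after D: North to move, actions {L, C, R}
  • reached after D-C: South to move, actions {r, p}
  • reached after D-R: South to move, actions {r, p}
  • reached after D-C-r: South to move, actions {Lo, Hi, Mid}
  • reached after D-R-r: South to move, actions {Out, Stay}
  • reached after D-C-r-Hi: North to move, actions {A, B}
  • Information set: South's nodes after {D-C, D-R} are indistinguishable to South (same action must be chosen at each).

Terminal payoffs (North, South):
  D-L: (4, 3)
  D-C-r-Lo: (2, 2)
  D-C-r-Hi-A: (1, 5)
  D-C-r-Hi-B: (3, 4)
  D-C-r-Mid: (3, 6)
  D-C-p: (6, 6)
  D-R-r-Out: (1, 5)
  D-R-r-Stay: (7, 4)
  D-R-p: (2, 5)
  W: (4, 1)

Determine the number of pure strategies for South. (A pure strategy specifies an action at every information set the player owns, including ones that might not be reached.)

South owns the root with actions {D, W} — two choices.
South owns the information set {D-C, D-R} with actions {r, p} — two choices.
South owns the node after D-C-r with actions {Lo, Hi, Mid} — three choices.
South owns the node after D-R-r with actions {Out, Stay} — two choices.
A pure strategy fixes one action at each information set independently, so the count is the product 2 × 2 × 3 × 2 = 24.
(For reference, North has 6 pure strategies, giving a 24×6 normal-form matrix.)

24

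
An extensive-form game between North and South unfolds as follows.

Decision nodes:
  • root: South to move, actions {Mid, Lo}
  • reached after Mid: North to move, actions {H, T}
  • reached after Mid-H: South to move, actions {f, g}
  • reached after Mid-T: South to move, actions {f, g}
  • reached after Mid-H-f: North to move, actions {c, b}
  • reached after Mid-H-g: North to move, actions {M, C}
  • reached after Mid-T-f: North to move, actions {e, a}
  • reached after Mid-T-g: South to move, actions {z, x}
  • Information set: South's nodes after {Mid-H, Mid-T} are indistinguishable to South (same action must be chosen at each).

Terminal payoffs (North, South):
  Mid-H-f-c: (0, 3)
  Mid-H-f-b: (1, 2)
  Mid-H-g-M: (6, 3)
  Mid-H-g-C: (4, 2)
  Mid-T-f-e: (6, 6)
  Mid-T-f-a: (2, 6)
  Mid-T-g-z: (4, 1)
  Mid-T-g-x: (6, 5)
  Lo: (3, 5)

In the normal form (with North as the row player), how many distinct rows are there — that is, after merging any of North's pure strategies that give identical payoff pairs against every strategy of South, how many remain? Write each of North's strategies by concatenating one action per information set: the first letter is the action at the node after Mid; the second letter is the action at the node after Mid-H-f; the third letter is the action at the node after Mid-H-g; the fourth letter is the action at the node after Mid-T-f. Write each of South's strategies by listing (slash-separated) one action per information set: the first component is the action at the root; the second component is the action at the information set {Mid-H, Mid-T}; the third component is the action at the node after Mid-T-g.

6

North has 16 pure strategies: HcMe, HcMa, HcCe, HcCa, HbMe, HbMa, HbCe, HbCa, TcMe, TcMa, TcCe, TcCa, TbMe, TbMa, TbCe, TbCa. Columns: Mid/f/z, Mid/f/x, Mid/g/z, Mid/g/x, Lo/f/z, Lo/f/x, Lo/g/z, Lo/g/x.
{HcMe, HcMa} → row (0,3) (0,3) (6,3) (6,3) (3,5) (3,5) (3,5) (3,5)
{HcCe, HcCa} → row (0,3) (0,3) (4,2) (4,2) (3,5) (3,5) (3,5) (3,5)
{HbMe, HbMa} → row (1,2) (1,2) (6,3) (6,3) (3,5) (3,5) (3,5) (3,5)
{HbCe, HbCa} → row (1,2) (1,2) (4,2) (4,2) (3,5) (3,5) (3,5) (3,5)
{TcMe, TcCe, TbMe, TbCe} → row (6,6) (6,6) (4,1) (6,5) (3,5) (3,5) (3,5) (3,5)
{TcMa, TcCa, TbMa, TbCa} → row (2,6) (2,6) (4,1) (6,5) (3,5) (3,5) (3,5) (3,5)
That's 6 distinct rows out of 16 strategies.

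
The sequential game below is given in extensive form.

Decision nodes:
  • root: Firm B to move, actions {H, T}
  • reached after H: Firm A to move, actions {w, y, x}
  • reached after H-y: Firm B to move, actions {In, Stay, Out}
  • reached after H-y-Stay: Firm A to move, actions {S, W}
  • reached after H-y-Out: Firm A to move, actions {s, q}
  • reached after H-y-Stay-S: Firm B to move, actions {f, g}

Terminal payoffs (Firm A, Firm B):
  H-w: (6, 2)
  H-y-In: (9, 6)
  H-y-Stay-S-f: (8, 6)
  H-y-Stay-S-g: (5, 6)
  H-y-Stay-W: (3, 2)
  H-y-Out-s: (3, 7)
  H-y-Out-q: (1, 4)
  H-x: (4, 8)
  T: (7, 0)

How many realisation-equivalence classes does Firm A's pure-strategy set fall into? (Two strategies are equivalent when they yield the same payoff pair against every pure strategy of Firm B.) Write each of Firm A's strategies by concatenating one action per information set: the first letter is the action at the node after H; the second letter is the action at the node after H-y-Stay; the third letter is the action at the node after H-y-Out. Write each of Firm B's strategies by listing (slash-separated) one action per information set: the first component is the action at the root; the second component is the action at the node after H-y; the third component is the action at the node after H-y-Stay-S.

6

Firm A has 12 pure strategies: wSs, wSq, wWs, wWq, ySs, ySq, yWs, yWq, xSs, xSq, xWs, xWq. Columns: H/In/f, H/In/g, H/Stay/f, H/Stay/g, H/Out/f, H/Out/g, T/In/f, T/In/g, T/Stay/f, T/Stay/g, T/Out/f, T/Out/g.
{wSs, wSq, wWs, wWq} → row (6,2) (6,2) (6,2) (6,2) (6,2) (6,2) (7,0) (7,0) (7,0) (7,0) (7,0) (7,0)
{ySs} → row (9,6) (9,6) (8,6) (5,6) (3,7) (3,7) (7,0) (7,0) (7,0) (7,0) (7,0) (7,0)
{ySq} → row (9,6) (9,6) (8,6) (5,6) (1,4) (1,4) (7,0) (7,0) (7,0) (7,0) (7,0) (7,0)
{yWs} → row (9,6) (9,6) (3,2) (3,2) (3,7) (3,7) (7,0) (7,0) (7,0) (7,0) (7,0) (7,0)
{yWq} → row (9,6) (9,6) (3,2) (3,2) (1,4) (1,4) (7,0) (7,0) (7,0) (7,0) (7,0) (7,0)
{xSs, xSq, xWs, xWq} → row (4,8) (4,8) (4,8) (4,8) (4,8) (4,8) (7,0) (7,0) (7,0) (7,0) (7,0) (7,0)
That's 6 distinct rows out of 12 strategies.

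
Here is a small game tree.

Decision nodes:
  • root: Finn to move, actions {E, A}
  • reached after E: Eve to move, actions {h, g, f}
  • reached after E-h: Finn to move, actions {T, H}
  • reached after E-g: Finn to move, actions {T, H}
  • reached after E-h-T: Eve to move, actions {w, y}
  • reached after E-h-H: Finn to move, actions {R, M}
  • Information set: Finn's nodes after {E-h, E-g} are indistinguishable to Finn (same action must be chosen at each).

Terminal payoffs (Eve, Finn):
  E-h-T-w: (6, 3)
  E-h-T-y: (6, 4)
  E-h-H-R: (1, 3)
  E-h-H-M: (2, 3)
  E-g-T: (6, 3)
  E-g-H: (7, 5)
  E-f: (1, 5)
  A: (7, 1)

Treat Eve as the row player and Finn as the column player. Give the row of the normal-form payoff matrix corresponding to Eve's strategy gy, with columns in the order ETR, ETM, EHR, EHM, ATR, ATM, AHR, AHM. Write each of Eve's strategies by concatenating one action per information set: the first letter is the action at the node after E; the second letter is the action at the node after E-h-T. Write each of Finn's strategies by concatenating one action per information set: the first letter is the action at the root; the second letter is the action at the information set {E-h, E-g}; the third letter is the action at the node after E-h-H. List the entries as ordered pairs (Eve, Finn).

(6,3) (6,3) (7,5) (7,5) (7,1) (7,1) (7,1) (7,1)

vs ETR: Finn plays E → Eve plays g at [E] → Finn plays T at [E-g] → (6, 3)
vs ETM: Finn plays E → Eve plays g at [E] → Finn plays T at [E-g] → (6, 3)
vs EHR: Finn plays E → Eve plays g at [E] → Finn plays H at [E-g] → (7, 5)
vs EHM: Finn plays E → Eve plays g at [E] → Finn plays H at [E-g] → (7, 5)
vs ATR: Finn plays A → (7, 1)
vs ATM: Finn plays A → (7, 1)
vs AHR: Finn plays A → (7, 1)
vs AHM: Finn plays A → (7, 1)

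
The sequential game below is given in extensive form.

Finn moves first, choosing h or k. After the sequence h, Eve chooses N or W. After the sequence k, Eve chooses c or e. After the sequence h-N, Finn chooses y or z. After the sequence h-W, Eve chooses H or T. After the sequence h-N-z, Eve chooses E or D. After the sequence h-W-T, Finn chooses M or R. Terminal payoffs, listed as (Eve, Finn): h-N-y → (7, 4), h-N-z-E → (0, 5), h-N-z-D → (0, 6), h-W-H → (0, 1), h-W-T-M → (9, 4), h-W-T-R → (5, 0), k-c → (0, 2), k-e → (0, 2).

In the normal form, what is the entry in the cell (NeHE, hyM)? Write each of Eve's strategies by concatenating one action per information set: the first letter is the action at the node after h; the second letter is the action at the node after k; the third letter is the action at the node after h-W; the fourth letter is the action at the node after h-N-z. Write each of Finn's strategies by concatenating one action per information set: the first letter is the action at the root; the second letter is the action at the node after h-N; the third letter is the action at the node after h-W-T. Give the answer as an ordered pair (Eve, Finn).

Trace the play path from the root:
  Finn plays h
  Eve plays N at [h]
  Finn plays y at [h-N]
→ terminal payoff (7, 4).
(Eve's choice at the node after k is never reached on this path, so it doesn't affect the outcome.)

(7, 4)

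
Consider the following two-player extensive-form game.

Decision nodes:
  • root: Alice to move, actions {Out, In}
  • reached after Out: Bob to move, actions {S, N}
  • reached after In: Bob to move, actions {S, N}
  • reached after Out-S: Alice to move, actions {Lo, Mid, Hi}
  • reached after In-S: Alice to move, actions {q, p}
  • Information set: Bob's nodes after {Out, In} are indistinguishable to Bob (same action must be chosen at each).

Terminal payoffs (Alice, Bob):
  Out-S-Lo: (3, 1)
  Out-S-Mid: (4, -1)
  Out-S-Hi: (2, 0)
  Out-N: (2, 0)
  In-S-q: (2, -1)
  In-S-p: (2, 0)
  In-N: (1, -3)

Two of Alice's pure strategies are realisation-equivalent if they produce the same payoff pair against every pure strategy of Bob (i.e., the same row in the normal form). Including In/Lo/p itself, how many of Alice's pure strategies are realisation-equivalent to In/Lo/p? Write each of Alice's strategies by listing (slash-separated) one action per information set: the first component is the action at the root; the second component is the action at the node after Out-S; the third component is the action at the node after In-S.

Row for In/Lo/p (columns S, N): (2,0) (1,-3).
Under In/Lo/p, Alice's choice at the node after Out-S can never be reached regardless of what Bob does, so varying those choices leaves every outcome unchanged.
Holding the reachable choices fixed and varying the unreachable one freely already gives 3 equivalent strategies.
No other strategy reproduces this row, so those 3 are the full class: In/Lo/p, In/Mid/p, In/Hi/p.

3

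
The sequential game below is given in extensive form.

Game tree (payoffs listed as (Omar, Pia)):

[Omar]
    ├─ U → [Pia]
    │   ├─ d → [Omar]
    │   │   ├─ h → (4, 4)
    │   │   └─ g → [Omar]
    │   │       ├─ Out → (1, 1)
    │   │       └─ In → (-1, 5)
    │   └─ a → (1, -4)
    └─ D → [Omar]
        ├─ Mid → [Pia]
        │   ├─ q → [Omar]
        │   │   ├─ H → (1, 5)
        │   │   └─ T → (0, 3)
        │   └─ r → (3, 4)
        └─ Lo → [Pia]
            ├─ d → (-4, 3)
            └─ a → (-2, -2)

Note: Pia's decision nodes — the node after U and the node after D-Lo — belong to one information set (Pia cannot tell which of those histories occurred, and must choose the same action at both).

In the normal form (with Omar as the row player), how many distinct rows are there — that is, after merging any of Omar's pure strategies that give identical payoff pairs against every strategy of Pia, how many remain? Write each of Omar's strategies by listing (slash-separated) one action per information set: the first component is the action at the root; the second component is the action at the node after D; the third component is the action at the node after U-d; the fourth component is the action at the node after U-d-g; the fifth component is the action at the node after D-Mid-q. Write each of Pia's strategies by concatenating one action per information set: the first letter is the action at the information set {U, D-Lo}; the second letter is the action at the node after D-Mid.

6

Omar has 32 pure strategies: U/Mid/h/Out/H, U/Mid/h/Out/T, U/Mid/h/In/H, U/Mid/h/In/T, U/Mid/g/Out/H, U/Mid/g/Out/T, U/Mid/g/In/H, U/Mid/g/In/T, U/Lo/h/Out/H, U/Lo/h/Out/T, U/Lo/h/In/H, U/Lo/h/In/T, U/Lo/g/Out/H, U/Lo/g/Out/T, U/Lo/g/In/H, U/Lo/g/In/T, D/Mid/h/Out/H, D/Mid/h/Out/T, D/Mid/h/In/H, D/Mid/h/In/T, D/Mid/g/Out/H, D/Mid/g/Out/T, D/Mid/g/In/H, D/Mid/g/In/T, D/Lo/h/Out/H, D/Lo/h/Out/T, D/Lo/h/In/H, D/Lo/h/In/T, D/Lo/g/Out/H, D/Lo/g/Out/T, D/Lo/g/In/H, D/Lo/g/In/T. Columns: dq, dr, aq, ar.
{U/Mid/h/Out/H, U/Mid/h/Out/T, U/Mid/h/In/H, U/Mid/h/In/T, U/Lo/h/Out/H, U/Lo/h/Out/T, U/Lo/h/In/H, U/Lo/h/In/T} → row (4,4) (4,4) (1,-4) (1,-4)
{U/Mid/g/Out/H, U/Mid/g/Out/T, U/Lo/g/Out/H, U/Lo/g/Out/T} → row (1,1) (1,1) (1,-4) (1,-4)
{U/Mid/g/In/H, U/Mid/g/In/T, U/Lo/g/In/H, U/Lo/g/In/T} → row (-1,5) (-1,5) (1,-4) (1,-4)
{D/Mid/h/Out/H, D/Mid/h/In/H, D/Mid/g/Out/H, D/Mid/g/In/H} → row (1,5) (3,4) (1,5) (3,4)
{D/Mid/h/Out/T, D/Mid/h/In/T, D/Mid/g/Out/T, D/Mid/g/In/T} → row (0,3) (3,4) (0,3) (3,4)
{D/Lo/h/Out/H, D/Lo/h/Out/T, D/Lo/h/In/H, D/Lo/h/In/T, D/Lo/g/Out/H, D/Lo/g/Out/T, D/Lo/g/In/H, D/Lo/g/In/T} → row (-4,3) (-4,3) (-2,-2) (-2,-2)
That's 6 distinct rows out of 32 strategies.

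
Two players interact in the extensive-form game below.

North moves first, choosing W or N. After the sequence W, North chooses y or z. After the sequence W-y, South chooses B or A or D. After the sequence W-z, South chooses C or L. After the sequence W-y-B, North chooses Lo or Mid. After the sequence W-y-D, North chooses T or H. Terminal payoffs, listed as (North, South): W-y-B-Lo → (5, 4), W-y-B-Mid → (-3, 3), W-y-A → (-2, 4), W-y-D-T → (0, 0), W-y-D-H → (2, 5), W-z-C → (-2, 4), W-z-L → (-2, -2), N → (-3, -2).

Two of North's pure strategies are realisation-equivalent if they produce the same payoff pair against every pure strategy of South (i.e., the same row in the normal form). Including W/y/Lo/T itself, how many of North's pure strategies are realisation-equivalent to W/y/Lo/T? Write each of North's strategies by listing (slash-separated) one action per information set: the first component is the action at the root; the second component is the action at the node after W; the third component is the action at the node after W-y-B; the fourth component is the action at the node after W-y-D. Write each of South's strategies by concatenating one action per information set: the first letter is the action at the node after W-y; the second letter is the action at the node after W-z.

Row for W/y/Lo/T (columns BC, BL, AC, AL, DC, DL): (5,4) (5,4) (-2,4) (-2,4) (0,0) (0,0).
Every one of North's information sets is on the play path for some reply by South when North follows W/y/Lo/T.
Changing the action at any of them therefore changes at least one column, so only W/y/Lo/T itself gives this row.

1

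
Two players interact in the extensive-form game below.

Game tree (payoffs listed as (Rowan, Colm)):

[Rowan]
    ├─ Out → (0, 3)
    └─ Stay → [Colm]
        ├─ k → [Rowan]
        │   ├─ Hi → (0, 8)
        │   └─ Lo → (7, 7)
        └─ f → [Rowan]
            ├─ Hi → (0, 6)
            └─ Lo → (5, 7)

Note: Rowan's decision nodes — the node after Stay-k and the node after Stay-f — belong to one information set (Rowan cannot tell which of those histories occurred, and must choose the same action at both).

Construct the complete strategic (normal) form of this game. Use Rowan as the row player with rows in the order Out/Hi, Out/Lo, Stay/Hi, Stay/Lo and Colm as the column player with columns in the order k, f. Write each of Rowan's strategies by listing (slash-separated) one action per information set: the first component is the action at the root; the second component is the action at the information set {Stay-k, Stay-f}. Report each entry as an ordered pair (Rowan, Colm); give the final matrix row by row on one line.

Row Out/Hi: k→(0,3), f→(0,3)
Row Out/Lo: k→(0,3), f→(0,3)
Row Stay/Hi: k→(0,8), f→(0,6)
Row Stay/Lo: k→(7,7), f→(5,7)

Out/Hi: (0,3) (0,3) | Out/Lo: (0,3) (0,3) | Stay/Hi: (0,8) (0,6) | Stay/Lo: (7,7) (5,7)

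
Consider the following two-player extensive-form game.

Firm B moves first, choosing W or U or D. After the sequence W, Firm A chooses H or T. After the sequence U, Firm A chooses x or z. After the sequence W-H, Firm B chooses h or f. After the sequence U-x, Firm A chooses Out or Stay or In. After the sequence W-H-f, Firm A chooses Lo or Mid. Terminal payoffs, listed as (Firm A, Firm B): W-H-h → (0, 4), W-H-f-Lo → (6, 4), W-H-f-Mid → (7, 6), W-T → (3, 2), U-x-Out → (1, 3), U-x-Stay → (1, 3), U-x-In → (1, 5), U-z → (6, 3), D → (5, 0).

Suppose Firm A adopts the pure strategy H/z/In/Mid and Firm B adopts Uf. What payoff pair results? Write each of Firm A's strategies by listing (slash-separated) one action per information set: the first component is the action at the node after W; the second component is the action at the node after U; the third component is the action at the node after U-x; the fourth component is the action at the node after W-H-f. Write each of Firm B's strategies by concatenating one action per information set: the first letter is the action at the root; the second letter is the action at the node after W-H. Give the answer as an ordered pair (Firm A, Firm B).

Trace the play path from the root:
  Firm B plays U
  Firm A plays z at [U]
→ terminal payoff (6, 3).
(Firm A's choice at the node after W is never reached on this path, so it doesn't affect the outcome.)

(6, 3)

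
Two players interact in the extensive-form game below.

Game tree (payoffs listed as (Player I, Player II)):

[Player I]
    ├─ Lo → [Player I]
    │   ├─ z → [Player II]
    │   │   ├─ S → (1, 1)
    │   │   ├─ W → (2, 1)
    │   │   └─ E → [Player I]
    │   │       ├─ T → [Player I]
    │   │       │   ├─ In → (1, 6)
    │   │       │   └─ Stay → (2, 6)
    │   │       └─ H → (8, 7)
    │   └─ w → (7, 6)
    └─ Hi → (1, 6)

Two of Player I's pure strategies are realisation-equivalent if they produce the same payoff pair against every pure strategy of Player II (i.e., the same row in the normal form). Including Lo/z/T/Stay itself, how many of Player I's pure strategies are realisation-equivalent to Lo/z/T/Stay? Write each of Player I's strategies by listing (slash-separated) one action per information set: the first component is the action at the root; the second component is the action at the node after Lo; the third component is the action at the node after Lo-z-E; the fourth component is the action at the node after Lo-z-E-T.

Row for Lo/z/T/Stay (columns S, W, E): (1,1) (2,1) (2,6).
Every one of Player I's information sets is on the play path for some reply by Player II when Player I follows Lo/z/T/Stay.
Changing the action at any of them therefore changes at least one column, so only Lo/z/T/Stay itself gives this row.

1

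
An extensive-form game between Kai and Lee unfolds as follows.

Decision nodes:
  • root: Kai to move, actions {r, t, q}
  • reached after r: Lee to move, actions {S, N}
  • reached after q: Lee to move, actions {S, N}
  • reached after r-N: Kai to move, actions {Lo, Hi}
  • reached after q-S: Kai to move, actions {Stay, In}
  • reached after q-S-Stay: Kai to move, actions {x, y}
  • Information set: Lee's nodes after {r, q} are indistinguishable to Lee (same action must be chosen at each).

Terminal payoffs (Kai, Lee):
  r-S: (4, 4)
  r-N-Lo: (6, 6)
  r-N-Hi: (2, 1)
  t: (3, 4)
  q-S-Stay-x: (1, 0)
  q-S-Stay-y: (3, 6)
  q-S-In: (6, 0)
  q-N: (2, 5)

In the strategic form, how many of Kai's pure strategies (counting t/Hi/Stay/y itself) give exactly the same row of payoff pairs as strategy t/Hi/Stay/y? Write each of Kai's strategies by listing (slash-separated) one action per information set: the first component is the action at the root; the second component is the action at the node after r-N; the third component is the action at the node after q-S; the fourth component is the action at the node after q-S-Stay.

Row for t/Hi/Stay/y (columns S, N): (3,4) (3,4).
Under t/Hi/Stay/y, Kai's choice at the node after r-N and at the node after q-S and at the node after q-S-Stay can never be reached regardless of what Lee does, so varying those choices leaves every outcome unchanged.
Holding the reachable choices fixed and varying the unreachable ones freely already gives 2 × 2 × 2 = 8 equivalent strategies.
No other strategy reproduces this row, so those 8 are the full class: t/Lo/Stay/x, t/Lo/Stay/y, t/Lo/In/x, t/Lo/In/y, t/Hi/Stay/x, t/Hi/Stay/y, t/Hi/In/x, t/Hi/In/y.

8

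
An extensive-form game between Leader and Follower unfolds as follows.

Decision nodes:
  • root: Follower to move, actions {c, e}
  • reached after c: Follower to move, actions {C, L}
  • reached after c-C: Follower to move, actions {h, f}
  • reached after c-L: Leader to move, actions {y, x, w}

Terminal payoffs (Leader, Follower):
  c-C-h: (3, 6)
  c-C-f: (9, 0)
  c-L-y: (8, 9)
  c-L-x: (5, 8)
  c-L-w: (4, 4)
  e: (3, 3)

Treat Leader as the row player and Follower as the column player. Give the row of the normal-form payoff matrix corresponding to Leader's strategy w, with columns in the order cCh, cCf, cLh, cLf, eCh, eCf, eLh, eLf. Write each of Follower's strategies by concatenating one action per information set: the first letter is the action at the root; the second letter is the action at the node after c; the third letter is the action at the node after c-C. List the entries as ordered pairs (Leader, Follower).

vs cCh: Follower plays c → Follower plays C at [c] → Follower plays h at [c-C] → (3, 6)
vs cCf: Follower plays c → Follower plays C at [c] → Follower plays f at [c-C] → (9, 0)
vs cLh: Follower plays c → Follower plays L at [c] → Leader plays w at [c-L] → (4, 4)
vs cLf: Follower plays c → Follower plays L at [c] → Leader plays w at [c-L] → (4, 4)
vs eCh: Follower plays e → (3, 3)
vs eCf: Follower plays e → (3, 3)
vs eLh: Follower plays e → (3, 3)
vs eLf: Follower plays e → (3, 3)

(3,6) (9,0) (4,4) (4,4) (3,3) (3,3) (3,3) (3,3)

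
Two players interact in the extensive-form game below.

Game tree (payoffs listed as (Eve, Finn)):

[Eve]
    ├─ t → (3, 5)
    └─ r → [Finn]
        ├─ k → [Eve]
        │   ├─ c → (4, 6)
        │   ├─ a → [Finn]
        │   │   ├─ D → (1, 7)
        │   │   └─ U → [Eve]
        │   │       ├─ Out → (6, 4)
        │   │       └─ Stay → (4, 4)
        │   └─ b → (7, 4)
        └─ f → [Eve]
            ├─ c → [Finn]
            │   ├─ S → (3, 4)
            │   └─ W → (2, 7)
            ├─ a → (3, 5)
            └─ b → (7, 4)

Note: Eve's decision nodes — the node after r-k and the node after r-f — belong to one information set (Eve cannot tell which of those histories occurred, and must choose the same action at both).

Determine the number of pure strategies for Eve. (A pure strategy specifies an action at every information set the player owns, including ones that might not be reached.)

Eve owns the root with actions {t, r} — two choices.
Eve owns the information set {r-k, r-f} with actions {c, a, b} — three choices.
Eve owns the node after r-k-a-U with actions {Out, Stay} — two choices.
A pure strategy fixes one action at each information set independently, so the count is the product 2 × 3 × 2 = 12.
(For reference, Finn has 8 pure strategies, giving a 12×8 normal-form matrix.)

12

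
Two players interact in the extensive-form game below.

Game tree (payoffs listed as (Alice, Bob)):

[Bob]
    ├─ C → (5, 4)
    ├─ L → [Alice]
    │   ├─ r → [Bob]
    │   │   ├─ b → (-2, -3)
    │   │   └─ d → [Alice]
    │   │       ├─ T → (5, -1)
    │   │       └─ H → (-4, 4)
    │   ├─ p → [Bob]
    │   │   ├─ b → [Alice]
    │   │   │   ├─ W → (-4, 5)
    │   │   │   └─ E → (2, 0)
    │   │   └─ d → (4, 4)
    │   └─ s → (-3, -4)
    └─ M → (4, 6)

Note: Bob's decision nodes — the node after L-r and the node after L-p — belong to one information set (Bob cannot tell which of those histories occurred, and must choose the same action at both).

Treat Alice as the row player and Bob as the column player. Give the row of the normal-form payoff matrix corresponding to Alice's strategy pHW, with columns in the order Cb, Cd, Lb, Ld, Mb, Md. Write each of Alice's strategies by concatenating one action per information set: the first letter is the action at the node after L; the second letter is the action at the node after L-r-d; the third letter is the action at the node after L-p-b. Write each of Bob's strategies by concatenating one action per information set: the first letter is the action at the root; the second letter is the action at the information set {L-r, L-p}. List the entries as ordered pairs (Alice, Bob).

(5,4) (5,4) (-4,5) (4,4) (4,6) (4,6)

vs Cb: Bob plays C → (5, 4)
vs Cd: Bob plays C → (5, 4)
vs Lb: Bob plays L → Alice plays p at [L] → Bob plays b at [L-p] → Alice plays W at [L-p-b] → (-4, 5)
vs Ld: Bob plays L → Alice plays p at [L] → Bob plays d at [L-p] → (4, 4)
vs Mb: Bob plays M → (4, 6)
vs Md: Bob plays M → (4, 6)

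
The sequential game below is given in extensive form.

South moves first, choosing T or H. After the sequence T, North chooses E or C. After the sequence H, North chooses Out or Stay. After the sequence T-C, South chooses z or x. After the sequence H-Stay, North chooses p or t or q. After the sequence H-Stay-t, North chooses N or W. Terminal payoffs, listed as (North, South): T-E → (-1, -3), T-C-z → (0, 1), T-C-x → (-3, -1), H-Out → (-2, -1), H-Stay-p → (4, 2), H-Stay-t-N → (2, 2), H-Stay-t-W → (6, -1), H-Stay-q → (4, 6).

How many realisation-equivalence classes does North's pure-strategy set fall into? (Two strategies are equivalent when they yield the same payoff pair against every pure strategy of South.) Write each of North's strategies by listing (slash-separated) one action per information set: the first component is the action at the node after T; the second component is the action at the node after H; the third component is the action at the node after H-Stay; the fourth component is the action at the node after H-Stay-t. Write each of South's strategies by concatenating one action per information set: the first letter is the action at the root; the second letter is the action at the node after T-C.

10

North has 24 pure strategies: E/Out/p/N, E/Out/p/W, E/Out/t/N, E/Out/t/W, E/Out/q/N, E/Out/q/W, E/Stay/p/N, E/Stay/p/W, E/Stay/t/N, E/Stay/t/W, E/Stay/q/N, E/Stay/q/W, C/Out/p/N, C/Out/p/W, C/Out/t/N, C/Out/t/W, C/Out/q/N, C/Out/q/W, C/Stay/p/N, C/Stay/p/W, C/Stay/t/N, C/Stay/t/W, C/Stay/q/N, C/Stay/q/W. Columns: Tz, Tx, Hz, Hx.
{E/Out/p/N, E/Out/p/W, E/Out/t/N, E/Out/t/W, E/Out/q/N, E/Out/q/W} → row (-1,-3) (-1,-3) (-2,-1) (-2,-1)
{E/Stay/p/N, E/Stay/p/W} → row (-1,-3) (-1,-3) (4,2) (4,2)
{E/Stay/t/N} → row (-1,-3) (-1,-3) (2,2) (2,2)
{E/Stay/t/W} → row (-1,-3) (-1,-3) (6,-1) (6,-1)
{E/Stay/q/N, E/Stay/q/W} → row (-1,-3) (-1,-3) (4,6) (4,6)
{C/Out/p/N, C/Out/p/W, C/Out/t/N, C/Out/t/W, C/Out/q/N, C/Out/q/W} → row (0,1) (-3,-1) (-2,-1) (-2,-1)
{C/Stay/p/N, C/Stay/p/W} → row (0,1) (-3,-1) (4,2) (4,2)
{C/Stay/t/N} → row (0,1) (-3,-1) (2,2) (2,2)
{C/Stay/t/W} → row (0,1) (-3,-1) (6,-1) (6,-1)
{C/Stay/q/N, C/Stay/q/W} → row (0,1) (-3,-1) (4,6) (4,6)
That's 10 distinct rows out of 24 strategies.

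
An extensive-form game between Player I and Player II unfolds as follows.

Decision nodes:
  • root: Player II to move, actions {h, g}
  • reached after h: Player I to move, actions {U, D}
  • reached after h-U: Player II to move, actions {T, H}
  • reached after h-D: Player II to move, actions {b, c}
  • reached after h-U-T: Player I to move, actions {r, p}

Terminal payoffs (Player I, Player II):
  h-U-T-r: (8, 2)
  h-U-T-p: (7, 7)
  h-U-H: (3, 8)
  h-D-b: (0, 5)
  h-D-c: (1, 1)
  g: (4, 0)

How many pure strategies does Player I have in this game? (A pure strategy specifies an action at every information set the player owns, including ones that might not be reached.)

Player I owns the node after h with actions {U, D} — two choices.
Player I owns the node after h-U-T with actions {r, p} — two choices.
A pure strategy fixes one action at each information set independently, so the count is the product 2 × 2 = 4.

4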